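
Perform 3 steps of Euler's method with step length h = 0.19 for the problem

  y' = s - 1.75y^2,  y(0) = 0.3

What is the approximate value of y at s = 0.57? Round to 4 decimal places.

Euler: y_{n+1} = y_n + h·f(s_n, y_n).
s=0.000000, y=0.300000: f=-0.157500 → y ← 0.300000 + 0.19·(-0.157500) = 0.270075
s=0.190000, y=0.270075: f=0.062354 → y ← 0.270075 + 0.19·0.062354 = 0.281922
s=0.380000, y=0.281922: f=0.240910 → y ← 0.281922 + 0.19·0.240910 = 0.327695
y(0.57) ≈ 0.3277

0.3277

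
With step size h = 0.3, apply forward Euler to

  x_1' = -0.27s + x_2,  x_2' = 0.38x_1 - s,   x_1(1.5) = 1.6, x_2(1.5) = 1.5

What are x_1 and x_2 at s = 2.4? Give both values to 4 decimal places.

Euler on (x_1,x_2): x_1_{n+1} = x_1_n + h·x_1', x_2_{n+1} = x_2_n + h·x_2'.
1.500000: (1.600000, 1.500000); f=(1.095000, -0.892000) → (1.928500, 1.232400)
1.800000: (1.928500, 1.232400); f=(0.746400, -1.067170) → (2.152420, 0.912249)
2.100000: (2.152420, 0.912249); f=(0.345249, -1.282080) → (2.255995, 0.527625)
(x_1(2.4), x_2(2.4)) ≈ (2.2560, 0.5276)

2.2560, 0.5276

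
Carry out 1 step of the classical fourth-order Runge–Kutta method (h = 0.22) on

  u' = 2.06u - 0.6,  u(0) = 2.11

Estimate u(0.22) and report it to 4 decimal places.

RK4: k1 = f(s_n, u_n); k2 = f(s_n + h/2, u_n + (h/2)·k1); k3 = f(s_n + h/2, u_n + (h/2)·k2); k4 = f(s_n + h, u_n + h·k3); u_{n+1} = u_n + (h/6)·(k1 + 2k2 + 2k3 + k4).
s=0.000000, u=2.110000:
  k1 = f(0.000000, 2.110000) = 3.746600
  k2 = f(0.110000, 2.522126) = 4.595580
  k3 = f(0.110000, 2.615514) = 4.787958
  k4 = f(0.220000, 3.163351) = 5.916503
  u ← 2.110000 + (0.22/6)·(k1 + 2k2 + 2k3 + k4) = 3.152440
u(0.22) ≈ 3.1524

3.1524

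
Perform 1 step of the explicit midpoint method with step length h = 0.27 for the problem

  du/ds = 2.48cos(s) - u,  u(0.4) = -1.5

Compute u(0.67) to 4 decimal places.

Midpoint: k1 = f(s_n, u_n); k2 = f(s_n + h/2, u_n + (h/2)·k1); u_{n+1} = u_n + h·k2.
s=0.400000, u=-1.500000:
  k1 = f(0.400000, -1.500000) = 3.784231
  k2 = f(0.535000, -0.989129) = 3.122595
  u ← -1.500000 + 0.27·3.122595 = -0.656899
u(0.67) ≈ -0.6569

-0.6569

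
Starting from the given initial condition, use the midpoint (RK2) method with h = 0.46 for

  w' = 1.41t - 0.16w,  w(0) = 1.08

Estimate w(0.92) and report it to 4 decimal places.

Midpoint: k1 = f(t_n, w_n); k2 = f(t_n + h/2, w_n + (h/2)·k1); w_{n+1} = w_n + h·k2.
t=0.000000, w=1.080000:
  k1 = f(0.000000, 1.080000) = -0.172800
  k2 = f(0.230000, 1.040256) = 0.157859
  w ← 1.080000 + 0.46·0.157859 = 1.152615
t=0.460000, w=1.152615:
  k1 = f(0.460000, 1.152615) = 0.464182
  k2 = f(0.690000, 1.259377) = 0.771400
  w ← 1.152615 + 0.46·0.771400 = 1.507459
w(0.92) ≈ 1.5075

1.5075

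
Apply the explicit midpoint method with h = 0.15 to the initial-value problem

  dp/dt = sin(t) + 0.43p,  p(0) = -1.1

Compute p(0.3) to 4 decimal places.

Midpoint: k1 = f(t_n, p_n); k2 = f(t_n + h/2, p_n + (h/2)·k1); p_{n+1} = p_n + h·k2.
t=0.000000, p=-1.100000:
  k1 = f(0.000000, -1.100000) = -0.473000
  k2 = f(0.075000, -1.135475) = -0.413325
  p ← -1.100000 + 0.15·(-0.413325) = -1.161999
t=0.150000, p=-1.161999:
  k1 = f(0.150000, -1.161999) = -0.350221
  k2 = f(0.225000, -1.188265) = -0.287848
  p ← -1.161999 + 0.15·(-0.287848) = -1.205176
p(0.3) ≈ -1.2052

-1.2052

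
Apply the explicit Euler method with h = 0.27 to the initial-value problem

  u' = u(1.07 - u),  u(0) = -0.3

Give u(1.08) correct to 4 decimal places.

Euler: u_{n+1} = u_n + h·f(t_n, u_n).
t=0.000000, u=-0.300000: f=-0.411000 → u ← -0.300000 + 0.27·(-0.411000) = -0.410970
t=0.270000, u=-0.410970: f=-0.608634 → u ← -0.410970 + 0.27·(-0.608634) = -0.575301
t=0.540000, u=-0.575301: f=-0.946544 → u ← -0.575301 + 0.27·(-0.946544) = -0.830868
t=0.810000, u=-0.830868: f=-1.579371 → u ← -0.830868 + 0.27·(-1.579371) = -1.257298
u(1.08) ≈ -1.2573

-1.2573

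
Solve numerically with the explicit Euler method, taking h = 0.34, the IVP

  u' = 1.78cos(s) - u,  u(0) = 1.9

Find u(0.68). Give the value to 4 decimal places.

Euler: u_{n+1} = u_n + h·f(s_n, u_n).
s=0.000000, u=1.900000: f=-0.120000 → u ← 1.900000 + 0.34·(-0.120000) = 1.859200
s=0.340000, u=1.859200: f=-0.181097 → u ← 1.859200 + 0.34·(-0.181097) = 1.797627
u(0.68) ≈ 1.7976

1.7976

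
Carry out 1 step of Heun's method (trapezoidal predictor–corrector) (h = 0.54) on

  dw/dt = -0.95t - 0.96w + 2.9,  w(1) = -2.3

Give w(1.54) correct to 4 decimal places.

Heun: k1 = f(t_n, w_n); k2 = f(t_n + h, w_n + h·k1); w_{n+1} = w_n + (h/2)·(k1 + k2).
t=1.000000, w=-2.300000:
  k1 = f(1.000000, -2.300000) = 4.158000
  k2 = f(1.540000, -0.054680) = 1.489493
  w ← -2.300000 + (0.54/2)·(4.158000 + 1.489493) = -0.775177
w(1.54) ≈ -0.7752

-0.7752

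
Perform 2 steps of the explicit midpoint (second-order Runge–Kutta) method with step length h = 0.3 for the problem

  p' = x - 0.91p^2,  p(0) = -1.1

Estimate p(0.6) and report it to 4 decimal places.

Midpoint: k1 = f(x_n, p_n); k2 = f(x_n + h/2, p_n + (h/2)·k1); p_{n+1} = p_n + h·k2.
x=0.000000, p=-1.100000:
  k1 = f(0.000000, -1.100000) = -1.101100
  k2 = f(0.150000, -1.265165) = -1.306585
  p ← -1.100000 + 0.3·(-1.306585) = -1.491975
x=0.300000, p=-1.491975:
  k1 = f(0.300000, -1.491975) = -1.725651
  k2 = f(0.450000, -1.750823) = -2.339497
  p ← -1.491975 + 0.3·(-2.339497) = -2.193825
p(0.6) ≈ -2.1938

-2.1938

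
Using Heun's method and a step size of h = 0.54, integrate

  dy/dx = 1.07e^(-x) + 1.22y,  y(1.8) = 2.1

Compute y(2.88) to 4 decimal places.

7.6524

Heun: k1 = f(x_n, y_n); k2 = f(x_n + h, y_n + h·k1); y_{n+1} = y_n + (h/2)·(k1 + k2).
x=1.800000, y=2.100000:
  k1 = f(1.800000, 2.100000) = 2.738870
  k2 = f(2.340000, 3.578990) = 4.469438
  y ← 2.100000 + (0.54/2)·(2.738870 + 4.469438) = 4.046243
x=2.340000, y=4.046243:
  k1 = f(2.340000, 4.046243) = 5.039487
  k2 = f(2.880000, 6.767566) = 8.316495
  y ← 4.046243 + (0.54/2)·(5.039487 + 8.316495) = 7.652358
y(2.88) ≈ 7.6524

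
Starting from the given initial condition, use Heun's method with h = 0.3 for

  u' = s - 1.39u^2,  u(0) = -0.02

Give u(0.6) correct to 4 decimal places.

0.1570

Heun: k1 = f(s_n, u_n); k2 = f(s_n + h, u_n + h·k1); u_{n+1} = u_n + (h/2)·(k1 + k2).
s=0.000000, u=-0.020000:
  k1 = f(0.000000, -0.020000) = -0.000556
  k2 = f(0.300000, -0.020167) = 0.299435
  u ← -0.020000 + (0.3/2)·(-0.000556 + 0.299435) = 0.024832
s=0.300000, u=0.024832:
  k1 = f(0.300000, 0.024832) = 0.299143
  k2 = f(0.600000, 0.114575) = 0.581753
  u ← 0.024832 + (0.3/2)·(0.299143 + 0.581753) = 0.156966
u(0.6) ≈ 0.1570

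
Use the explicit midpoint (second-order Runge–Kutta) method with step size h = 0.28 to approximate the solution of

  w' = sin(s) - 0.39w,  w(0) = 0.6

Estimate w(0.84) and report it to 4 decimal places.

Midpoint: k1 = f(s_n, w_n); k2 = f(s_n + h/2, w_n + (h/2)·k1); w_{n+1} = w_n + h·k2.
s=0.000000, w=0.600000:
  k1 = f(0.000000, 0.600000) = -0.234000
  k2 = f(0.140000, 0.567240) = -0.081680
  w ← 0.600000 + 0.28·(-0.081680) = 0.577129
s=0.280000, w=0.577129:
  k1 = f(0.280000, 0.577129) = 0.051275
  k2 = f(0.420000, 0.584308) = 0.179880
  w ← 0.577129 + 0.28·0.179880 = 0.627496
s=0.560000, w=0.627496:
  k1 = f(0.560000, 0.627496) = 0.286463
  k2 = f(0.700000, 0.667601) = 0.383853
  w ← 0.627496 + 0.28·0.383853 = 0.734975
w(0.84) ≈ 0.7350

0.7350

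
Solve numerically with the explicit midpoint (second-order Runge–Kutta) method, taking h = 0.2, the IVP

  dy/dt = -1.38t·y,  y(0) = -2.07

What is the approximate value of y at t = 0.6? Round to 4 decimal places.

Midpoint: k1 = f(t_n, y_n); k2 = f(t_n + h/2, y_n + (h/2)·k1); y_{n+1} = y_n + h·k2.
t=0.000000, y=-2.070000:
  k1 = f(0.000000, -2.070000) = 0.000000
  k2 = f(0.100000, -2.070000) = 0.285660
  y ← -2.070000 + 0.2·0.285660 = -2.012868
t=0.200000, y=-2.012868:
  k1 = f(0.200000, -2.012868) = 0.555552
  k2 = f(0.300000, -1.957313) = 0.810328
  y ← -2.012868 + 0.2·0.810328 = -1.850802
t=0.400000, y=-1.850802:
  k1 = f(0.400000, -1.850802) = 1.021643
  k2 = f(0.500000, -1.748638) = 1.206560
  y ← -1.850802 + 0.2·1.206560 = -1.609490
y(0.6) ≈ -1.6095

-1.6095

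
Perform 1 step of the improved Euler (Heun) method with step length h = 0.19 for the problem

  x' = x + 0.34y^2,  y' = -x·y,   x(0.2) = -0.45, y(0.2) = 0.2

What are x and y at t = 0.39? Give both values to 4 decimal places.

Heun on (x,y): k1 = f(t_n, state_n); k2 = f(t_n + h, state_n + h·k1); state_{n+1} = state_n + (h/2)·(k1 + k2).
0.200000: (-0.450000, 0.200000)
  k1 = (-0.436400, 0.090000)
  predictor → (-0.532916, 0.217100)
  k2 = (-0.516891, 0.115696)
  → (-0.540563, 0.219541)
(x(0.39), y(0.39)) ≈ (-0.5406, 0.2195)

-0.5406, 0.2195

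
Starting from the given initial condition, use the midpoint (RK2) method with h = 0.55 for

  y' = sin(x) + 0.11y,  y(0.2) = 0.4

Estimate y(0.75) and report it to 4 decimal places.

Midpoint: k1 = f(x_n, y_n); k2 = f(x_n + h/2, y_n + (h/2)·k1); y_{n+1} = y_n + h·k2.
x=0.200000, y=0.400000:
  k1 = f(0.200000, 0.400000) = 0.242669
  k2 = f(0.475000, 0.466734) = 0.508679
  y ← 0.400000 + 0.55·0.508679 = 0.679774
y(0.75) ≈ 0.6798

0.6798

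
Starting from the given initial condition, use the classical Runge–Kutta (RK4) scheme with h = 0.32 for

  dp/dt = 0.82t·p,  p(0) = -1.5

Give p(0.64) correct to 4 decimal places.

-1.7743

RK4: k1 = f(t_n, p_n); k2 = f(t_n + h/2, p_n + (h/2)·k1); k3 = f(t_n + h/2, p_n + (h/2)·k2); k4 = f(t_n + h, p_n + h·k3); p_{n+1} = p_n + (h/6)·(k1 + 2k2 + 2k3 + k4).
t=0.000000, p=-1.500000:
  k1 = f(0.000000, -1.500000) = 0.000000
  k2 = f(0.160000, -1.500000) = -0.196800
  k3 = f(0.160000, -1.531488) = -0.200931
  k4 = f(0.320000, -1.564298) = -0.410472
  p ← -1.500000 + (0.32/6)·(k1 + 2k2 + 2k3 + k4) = -1.564316
t=0.320000, p=-1.564316:
  k1 = f(0.320000, -1.564316) = -0.410477
  k2 = f(0.480000, -1.629993) = -0.641565
  k3 = f(0.480000, -1.666967) = -0.656118
  k4 = f(0.640000, -1.774274) = -0.931139
  p ← -1.564316 + (0.32/6)·(k1 + 2k2 + 2k3 + k4) = -1.774289
p(0.64) ≈ -1.7743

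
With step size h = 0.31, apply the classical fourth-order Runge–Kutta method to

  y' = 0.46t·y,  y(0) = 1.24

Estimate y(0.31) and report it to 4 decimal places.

1.2677

RK4: k1 = f(t_n, y_n); k2 = f(t_n + h/2, y_n + (h/2)·k1); k3 = f(t_n + h/2, y_n + (h/2)·k2); k4 = f(t_n + h, y_n + h·k3); y_{n+1} = y_n + (h/6)·(k1 + 2k2 + 2k3 + k4).
t=0.000000, y=1.240000:
  k1 = f(0.000000, 1.240000) = 0.000000
  k2 = f(0.155000, 1.240000) = 0.088412
  k3 = f(0.155000, 1.253704) = 0.089389
  k4 = f(0.310000, 1.267711) = 0.180776
  y ← 1.240000 + (0.31/6)·(k1 + 2k2 + 2k3 + k4) = 1.267713
y(0.31) ≈ 1.2677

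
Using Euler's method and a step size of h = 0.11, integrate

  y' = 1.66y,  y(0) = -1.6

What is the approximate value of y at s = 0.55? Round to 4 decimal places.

-3.7009

Euler: y_{n+1} = y_n + h·f(s_n, y_n).
s=0.000000, y=-1.600000: f=-2.656000 → y ← -1.600000 + 0.11·(-2.656000) = -1.892160
s=0.110000, y=-1.892160: f=-3.140986 → y ← -1.892160 + 0.11·(-3.140986) = -2.237668
s=0.220000, y=-2.237668: f=-3.714530 → y ← -2.237668 + 0.11·(-3.714530) = -2.646267
s=0.330000, y=-2.646267: f=-4.392803 → y ← -2.646267 + 0.11·(-4.392803) = -3.129475
s=0.440000, y=-3.129475: f=-5.194928 → y ← -3.129475 + 0.11·(-5.194928) = -3.700917
y(0.55) ≈ -3.7009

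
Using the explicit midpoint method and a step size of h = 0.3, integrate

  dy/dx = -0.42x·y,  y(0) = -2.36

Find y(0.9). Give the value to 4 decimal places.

-1.9878

Midpoint: k1 = f(x_n, y_n); k2 = f(x_n + h/2, y_n + (h/2)·k1); y_{n+1} = y_n + h·k2.
x=0.000000, y=-2.360000:
  k1 = f(0.000000, -2.360000) = 0.000000
  k2 = f(0.150000, -2.360000) = 0.148680
  y ← -2.360000 + 0.3·0.148680 = -2.315396
x=0.300000, y=-2.315396:
  k1 = f(0.300000, -2.315396) = 0.291740
  k2 = f(0.450000, -2.271635) = 0.429339
  y ← -2.315396 + 0.3·0.429339 = -2.186594
x=0.600000, y=-2.186594:
  k1 = f(0.600000, -2.186594) = 0.551022
  k2 = f(0.750000, -2.103941) = 0.662741
  y ← -2.186594 + 0.3·0.662741 = -1.987772
y(0.9) ≈ -1.9878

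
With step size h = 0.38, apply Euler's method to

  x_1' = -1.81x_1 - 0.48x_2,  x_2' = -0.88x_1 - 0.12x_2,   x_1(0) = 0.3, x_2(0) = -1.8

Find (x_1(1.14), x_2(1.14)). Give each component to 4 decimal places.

0.4869, -1.9458

Euler on (x_1,x_2): x_1_{n+1} = x_1_n + h·x_1', x_2_{n+1} = x_2_n + h·x_2'.
0.000000: (0.300000, -1.800000); f=(0.321000, -0.048000) → (0.421980, -1.818240)
0.380000: (0.421980, -1.818240); f=(0.108971, -0.153154) → (0.463389, -1.876438)
0.760000: (0.463389, -1.876438); f=(0.061956, -0.182610) → (0.486932, -1.945830)
(x_1(1.14), x_2(1.14)) ≈ (0.4869, -1.9458)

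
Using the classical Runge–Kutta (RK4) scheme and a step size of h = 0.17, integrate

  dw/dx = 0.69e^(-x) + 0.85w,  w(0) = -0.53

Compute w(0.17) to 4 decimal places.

RK4: k1 = f(x_n, w_n); k2 = f(x_n + h/2, w_n + (h/2)·k1); k3 = f(x_n + h/2, w_n + (h/2)·k2); k4 = f(x_n + h, w_n + h·k3); w_{n+1} = w_n + (h/6)·(k1 + 2k2 + 2k3 + k4).
x=0.000000, w=-0.530000:
  k1 = f(0.000000, -0.530000) = 0.239500
  k2 = f(0.085000, -0.509642) = 0.200577
  k3 = f(0.085000, -0.512951) = 0.197765
  k4 = f(0.170000, -0.496380) = 0.160206
  w ← -0.530000 + (0.17/6)·(k1 + 2k2 + 2k3 + k4) = -0.496102
w(0.17) ≈ -0.4961

-0.4961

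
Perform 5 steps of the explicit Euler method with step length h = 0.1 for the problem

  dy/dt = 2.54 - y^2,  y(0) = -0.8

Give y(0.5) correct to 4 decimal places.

0.3500

Euler: y_{n+1} = y_n + h·f(t_n, y_n).
t=0.000000, y=-0.800000: f=1.900000 → y ← -0.800000 + 0.1·1.900000 = -0.610000
t=0.100000, y=-0.610000: f=2.167900 → y ← -0.610000 + 0.1·2.167900 = -0.393210
t=0.200000, y=-0.393210: f=2.385386 → y ← -0.393210 + 0.1·2.385386 = -0.154671
t=0.300000, y=-0.154671: f=2.516077 → y ← -0.154671 + 0.1·2.516077 = 0.096936
t=0.400000, y=0.096936: f=2.530603 → y ← 0.096936 + 0.1·2.530603 = 0.349997
y(0.5) ≈ 0.3500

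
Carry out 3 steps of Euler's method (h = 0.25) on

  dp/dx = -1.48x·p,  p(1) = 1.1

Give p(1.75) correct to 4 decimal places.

0.1658

Euler: p_{n+1} = p_n + h·f(x_n, p_n).
x=1.000000, p=1.100000: f=-1.628000 → p ← 1.100000 + 0.25·(-1.628000) = 0.693000
x=1.250000, p=0.693000: f=-1.282050 → p ← 0.693000 + 0.25·(-1.282050) = 0.372488
x=1.500000, p=0.372488: f=-0.826922 → p ← 0.372488 + 0.25·(-0.826922) = 0.165757
p(1.75) ≈ 0.1658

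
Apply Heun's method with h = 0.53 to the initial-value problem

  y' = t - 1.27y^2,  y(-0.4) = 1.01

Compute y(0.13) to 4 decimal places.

0.5910

Heun: k1 = f(t_n, y_n); k2 = f(t_n + h, y_n + h·k1); y_{n+1} = y_n + (h/2)·(k1 + k2).
t=-0.400000, y=1.010000:
  k1 = f(-0.400000, 1.010000) = -1.695527
  k2 = f(0.130000, 0.111371) = 0.114248
  y ← 1.010000 + (0.53/2)·(-1.695527 + 0.114248) = 0.590961
y(0.13) ≈ 0.5910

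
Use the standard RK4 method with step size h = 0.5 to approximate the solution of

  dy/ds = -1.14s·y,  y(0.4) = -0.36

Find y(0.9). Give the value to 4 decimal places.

-0.2485

RK4: k1 = f(s_n, y_n); k2 = f(s_n + h/2, y_n + (h/2)·k1); k3 = f(s_n + h/2, y_n + (h/2)·k2); k4 = f(s_n + h, y_n + h·k3); y_{n+1} = y_n + (h/6)·(k1 + 2k2 + 2k3 + k4).
s=0.400000, y=-0.360000:
  k1 = f(0.400000, -0.360000) = 0.164160
  k2 = f(0.650000, -0.318960) = 0.236349
  k3 = f(0.650000, -0.300913) = 0.222976
  k4 = f(0.900000, -0.248512) = 0.254973
  y ← -0.360000 + (0.5/6)·(k1 + 2k2 + 2k3 + k4) = -0.248518
y(0.9) ≈ -0.2485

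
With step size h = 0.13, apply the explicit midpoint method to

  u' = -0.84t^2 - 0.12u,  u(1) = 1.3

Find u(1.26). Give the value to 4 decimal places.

Midpoint: k1 = f(t_n, u_n); k2 = f(t_n + h/2, u_n + (h/2)·k1); u_{n+1} = u_n + h·k2.
t=1.000000, u=1.300000:
  k1 = f(1.000000, 1.300000) = -0.996000
  k2 = f(1.065000, 1.235260) = -1.100980
  u ← 1.300000 + 0.13·(-1.100980) = 1.156873
t=1.130000, u=1.156873:
  k1 = f(1.130000, 1.156873) = -1.211421
  k2 = f(1.195000, 1.078130) = -1.328917
  u ← 1.156873 + 0.13·(-1.328917) = 0.984113
u(1.26) ≈ 0.9841

0.9841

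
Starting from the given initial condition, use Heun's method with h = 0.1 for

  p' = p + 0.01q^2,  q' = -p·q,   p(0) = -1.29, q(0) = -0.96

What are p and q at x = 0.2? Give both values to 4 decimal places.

Heun on (p,q): k1 = f(x_n, state_n); k2 = f(x_n + h, state_n + h·k1); state_{n+1} = state_n + (h/2)·(k1 + k2).
0.000000: (-1.290000, -0.960000)
  k1 = (-1.280784, -1.238400)
  predictor → (-1.418078, -1.083840)
  k2 = (-1.406331, -1.536970)
  → (-1.424356, -1.098769)
0.100000: (-1.424356, -1.098769)
  k1 = (-1.412283, -1.565037)
  predictor → (-1.565584, -1.255272)
  k2 = (-1.549827, -1.965234)
  → (-1.572461, -1.275282)
(p(0.2), q(0.2)) ≈ (-1.5725, -1.2753)

-1.5725, -1.2753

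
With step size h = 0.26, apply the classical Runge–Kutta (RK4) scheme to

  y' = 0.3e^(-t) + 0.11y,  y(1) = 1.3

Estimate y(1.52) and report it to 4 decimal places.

RK4: k1 = f(t_n, y_n); k2 = f(t_n + h/2, y_n + (h/2)·k1); k3 = f(t_n + h/2, y_n + (h/2)·k2); k4 = f(t_n + h, y_n + h·k3); y_{n+1} = y_n + (h/6)·(k1 + 2k2 + 2k3 + k4).
t=1.000000, y=1.300000:
  k1 = f(1.000000, 1.300000) = 0.253364
  k2 = f(1.130000, 1.332937) = 0.243533
  k3 = f(1.130000, 1.331659) = 0.243392
  k4 = f(1.260000, 1.363282) = 0.235057
  y ← 1.300000 + (0.26/6)·(k1 + 2k2 + 2k3 + k4) = 1.363365
t=1.260000, y=1.363365:
  k1 = f(1.260000, 1.363365) = 0.235066
  k2 = f(1.390000, 1.393924) = 0.228054
  k3 = f(1.390000, 1.393012) = 0.227954
  k4 = f(1.520000, 1.422633) = 0.222103
  y ← 1.363365 + (0.26/6)·(k1 + 2k2 + 2k3 + k4) = 1.422697
y(1.52) ≈ 1.4227

1.4227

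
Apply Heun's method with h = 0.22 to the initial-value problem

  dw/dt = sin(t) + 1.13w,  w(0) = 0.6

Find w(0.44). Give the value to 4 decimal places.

1.0898

Heun: k1 = f(t_n, w_n); k2 = f(t_n + h, w_n + h·k1); w_{n+1} = w_n + (h/2)·(k1 + k2).
t=0.000000, w=0.600000:
  k1 = f(0.000000, 0.600000) = 0.678000
  k2 = f(0.220000, 0.749160) = 1.064780
  w ← 0.600000 + (0.22/2)·(0.678000 + 1.064780) = 0.791706
t=0.220000, w=0.791706:
  k1 = f(0.220000, 0.791706) = 1.112857
  k2 = f(0.440000, 1.036534) = 1.597223
  w ← 0.791706 + (0.22/2)·(1.112857 + 1.597223) = 1.089815
w(0.44) ≈ 1.0898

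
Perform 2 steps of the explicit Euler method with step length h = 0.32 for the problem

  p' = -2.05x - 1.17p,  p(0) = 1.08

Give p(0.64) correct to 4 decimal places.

0.2128

Euler: p_{n+1} = p_n + h·f(x_n, p_n).
x=0.000000, p=1.080000: f=-1.263600 → p ← 1.080000 + 0.32·(-1.263600) = 0.675648
x=0.320000, p=0.675648: f=-1.446508 → p ← 0.675648 + 0.32·(-1.446508) = 0.212765
p(0.64) ≈ 0.2128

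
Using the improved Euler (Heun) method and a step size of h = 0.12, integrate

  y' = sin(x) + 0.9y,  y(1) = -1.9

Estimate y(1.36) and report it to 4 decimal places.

Heun: k1 = f(x_n, y_n); k2 = f(x_n + h, y_n + h·k1); y_{n+1} = y_n + (h/2)·(k1 + k2).
x=1.000000, y=-1.900000:
  k1 = f(1.000000, -1.900000) = -0.868529
  k2 = f(1.120000, -2.004223) = -0.903701
  y ← -1.900000 + (0.12/2)·(-0.868529 + (-0.903701)) = -2.006334
x=1.120000, y=-2.006334:
  k1 = f(1.120000, -2.006334) = -0.905600
  k2 = f(1.240000, -2.115006) = -0.957721
  y ← -2.006334 + (0.12/2)·(-0.905600 + (-0.957721)) = -2.118133
x=1.240000, y=-2.118133:
  k1 = f(1.240000, -2.118133) = -0.960536
  k2 = f(1.360000, -2.233397) = -1.032193
  y ← -2.118133 + (0.12/2)·(-0.960536 + (-1.032193)) = -2.237697
y(1.36) ≈ -2.2377

-2.2377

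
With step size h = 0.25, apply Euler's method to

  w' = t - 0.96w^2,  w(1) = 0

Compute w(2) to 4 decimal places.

1.1144

Euler: w_{n+1} = w_n + h·f(t_n, w_n).
t=1.000000, w=0.000000: f=1.000000 → w ← 0.000000 + 0.25·1.000000 = 0.250000
t=1.250000, w=0.250000: f=1.190000 → w ← 0.250000 + 0.25·1.190000 = 0.547500
t=1.500000, w=0.547500: f=1.212234 → w ← 0.547500 + 0.25·1.212234 = 0.850558
t=1.750000, w=0.850558: f=1.055488 → w ← 0.850558 + 0.25·1.055488 = 1.114431
w(2) ≈ 1.1144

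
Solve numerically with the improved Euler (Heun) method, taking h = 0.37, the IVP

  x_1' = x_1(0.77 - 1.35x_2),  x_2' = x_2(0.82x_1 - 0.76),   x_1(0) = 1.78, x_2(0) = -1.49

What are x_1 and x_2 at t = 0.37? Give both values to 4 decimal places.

4.9025, -2.4469

Heun on (x_1,x_2): k1 = f(t_n, state_n); k2 = f(t_n + h, state_n + h·k1); state_{n+1} = state_n + (h/2)·(k1 + k2).
0.000000: (1.780000, -1.490000)
  k1 = (4.951070, -1.042404)
  predictor → (3.611896, -1.875689)
  k2 = (11.927133, -4.129808)
  → (4.902468, -2.446859)
(x_1(0.37), x_2(0.37)) ≈ (4.9025, -2.4469)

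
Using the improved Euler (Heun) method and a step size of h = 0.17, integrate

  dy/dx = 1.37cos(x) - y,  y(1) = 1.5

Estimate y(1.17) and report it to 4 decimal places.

1.3643

Heun: k1 = f(x_n, y_n); k2 = f(x_n + h, y_n + h·k1); y_{n+1} = y_n + (h/2)·(k1 + k2).
x=1.000000, y=1.500000:
  k1 = f(1.000000, 1.500000) = -0.759786
  k2 = f(1.170000, 1.370836) = -0.836329
  y ← 1.500000 + (0.17/2)·(-0.759786 + (-0.836329)) = 1.364330
y(1.17) ≈ 1.3643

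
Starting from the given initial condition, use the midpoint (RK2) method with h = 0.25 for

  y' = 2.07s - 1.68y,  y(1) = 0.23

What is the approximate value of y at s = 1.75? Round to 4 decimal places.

Midpoint: k1 = f(s_n, y_n); k2 = f(s_n + h/2, y_n + (h/2)·k1); y_{n+1} = y_n + h·k2.
s=1.000000, y=0.230000:
  k1 = f(1.000000, 0.230000) = 1.683600
  k2 = f(1.125000, 0.440450) = 1.588794
  y ← 0.230000 + 0.25·1.588794 = 0.627198
s=1.250000, y=0.627198:
  k1 = f(1.250000, 0.627198) = 1.533807
  k2 = f(1.375000, 0.818924) = 1.470457
  y ← 0.627198 + 0.25·1.470457 = 0.994813
s=1.500000, y=0.994813:
  k1 = f(1.500000, 0.994813) = 1.433715
  k2 = f(1.625000, 1.174027) = 1.391384
  y ← 0.994813 + 0.25·1.391384 = 1.342659
y(1.75) ≈ 1.3427

1.3427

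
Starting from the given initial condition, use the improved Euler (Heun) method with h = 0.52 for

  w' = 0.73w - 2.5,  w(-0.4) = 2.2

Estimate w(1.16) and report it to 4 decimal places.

-0.3216

Heun: k1 = f(t_n, w_n); k2 = f(t_n + h, w_n + h·k1); w_{n+1} = w_n + (h/2)·(k1 + k2).
t=-0.400000, w=2.200000:
  k1 = f(-0.400000, 2.200000) = -0.894000
  k2 = f(0.120000, 1.735120) = -1.233362
  w ← 2.200000 + (0.52/2)·(-0.894000 + (-1.233362)) = 1.646886
t=0.120000, w=1.646886:
  k1 = f(0.120000, 1.646886) = -1.297773
  k2 = f(0.640000, 0.972044) = -1.790408
  w ← 1.646886 + (0.52/2)·(-1.297773 + (-1.790408)) = 0.843959
t=0.640000, w=0.843959:
  k1 = f(0.640000, 0.843959) = -1.883910
  k2 = f(1.160000, -0.135675) = -2.599043
  w ← 0.843959 + (0.52/2)·(-1.883910 + (-2.599043)) = -0.321609
w(1.16) ≈ -0.3216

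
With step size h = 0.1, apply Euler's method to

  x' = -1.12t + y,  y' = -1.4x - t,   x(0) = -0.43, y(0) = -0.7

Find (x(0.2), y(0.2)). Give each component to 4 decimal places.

Euler on (x,y): x_{n+1} = x_n + h·x', y_{n+1} = y_n + h·y'.
0.000000: (-0.430000, -0.700000); f=(-0.700000, 0.602000) → (-0.500000, -0.639800)
0.100000: (-0.500000, -0.639800); f=(-0.751800, 0.600000) → (-0.575180, -0.579800)
(x(0.2), y(0.2)) ≈ (-0.5752, -0.5798)

-0.5752, -0.5798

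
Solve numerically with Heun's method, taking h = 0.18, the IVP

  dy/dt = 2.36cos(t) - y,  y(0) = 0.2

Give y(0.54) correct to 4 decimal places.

Heun: k1 = f(t_n, y_n); k2 = f(t_n + h, y_n + h·k1); y_{n+1} = y_n + (h/2)·(k1 + k2).
t=0.000000, y=0.200000:
  k1 = f(0.000000, 0.200000) = 2.160000
  k2 = f(0.180000, 0.588800) = 1.733071
  y ← 0.200000 + (0.18/2)·(2.160000 + 1.733071) = 0.550376
t=0.180000, y=0.550376:
  k1 = f(0.180000, 0.550376) = 1.771495
  k2 = f(0.360000, 0.869245) = 1.339471
  y ← 0.550376 + (0.18/2)·(1.771495 + 1.339471) = 0.830363
t=0.360000, y=0.830363:
  k1 = f(0.360000, 0.830363) = 1.378353
  k2 = f(0.540000, 1.078467) = 0.945726
  y ← 0.830363 + (0.18/2)·(1.378353 + 0.945726) = 1.039530
y(0.54) ≈ 1.0395

1.0395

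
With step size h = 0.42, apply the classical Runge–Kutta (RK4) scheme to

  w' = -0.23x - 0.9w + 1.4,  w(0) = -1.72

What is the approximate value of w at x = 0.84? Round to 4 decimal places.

RK4: k1 = f(x_n, w_n); k2 = f(x_n + h/2, w_n + (h/2)·k1); k3 = f(x_n + h/2, w_n + (h/2)·k2); k4 = f(x_n + h, w_n + h·k3); w_{n+1} = w_n + (h/6)·(k1 + 2k2 + 2k3 + k4).
x=0.000000, w=-1.720000:
  k1 = f(0.000000, -1.720000) = 2.948000
  k2 = f(0.210000, -1.100920) = 2.342528
  k3 = f(0.210000, -1.228069) = 2.456962
  k4 = f(0.420000, -0.688076) = 1.922668
  w ← -1.720000 + (0.42/6)·(k1 + 2k2 + 2k3 + k4) = -0.707125
x=0.420000, w=-0.707125:
  k1 = f(0.420000, -0.707125) = 1.939812
  k2 = f(0.630000, -0.299764) = 1.524888
  k3 = f(0.630000, -0.386898) = 1.603308
  k4 = f(0.840000, -0.033735) = 1.237162
  w ← -0.707125 + (0.42/6)·(k1 + 2k2 + 2k3 + k4) = -0.046789
w(0.84) ≈ -0.0468

-0.0468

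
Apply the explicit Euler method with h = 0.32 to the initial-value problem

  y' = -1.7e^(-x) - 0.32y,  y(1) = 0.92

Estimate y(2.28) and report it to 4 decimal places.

0.1640

Euler: y_{n+1} = y_n + h·f(x_n, y_n).
x=1.000000, y=0.920000: f=-0.919795 → y ← 0.920000 + 0.32·(-0.919795) = 0.625666
x=1.320000, y=0.625666: f=-0.654343 → y ← 0.625666 + 0.32·(-0.654343) = 0.416276
x=1.640000, y=0.416276: f=-0.462974 → y ← 0.416276 + 0.32·(-0.462974) = 0.268124
x=1.960000, y=0.268124: f=-0.325259 → y ← 0.268124 + 0.32·(-0.325259) = 0.164041
y(2.28) ≈ 0.1640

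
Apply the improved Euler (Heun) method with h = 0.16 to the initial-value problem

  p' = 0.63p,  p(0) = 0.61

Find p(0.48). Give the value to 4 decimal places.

Heun: k1 = f(x_n, p_n); k2 = f(x_n + h, p_n + h·k1); p_{n+1} = p_n + (h/2)·(k1 + k2).
x=0.000000, p=0.610000:
  k1 = f(0.000000, 0.610000) = 0.384300
  k2 = f(0.160000, 0.671488) = 0.423037
  p ← 0.610000 + (0.16/2)·(0.384300 + 0.423037) = 0.674587
x=0.160000, p=0.674587:
  k1 = f(0.160000, 0.674587) = 0.424990
  k2 = f(0.320000, 0.742585) = 0.467829
  p ← 0.674587 + (0.16/2)·(0.424990 + 0.467829) = 0.746012
x=0.320000, p=0.746012:
  k1 = f(0.320000, 0.746012) = 0.469988
  k2 = f(0.480000, 0.821211) = 0.517363
  p ← 0.746012 + (0.16/2)·(0.469988 + 0.517363) = 0.825001
p(0.48) ≈ 0.8250

0.8250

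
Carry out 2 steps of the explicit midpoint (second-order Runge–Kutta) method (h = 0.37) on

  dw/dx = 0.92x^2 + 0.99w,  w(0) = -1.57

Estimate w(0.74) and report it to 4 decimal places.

-3.0956

Midpoint: k1 = f(x_n, w_n); k2 = f(x_n + h/2, w_n + (h/2)·k1); w_{n+1} = w_n + h·k2.
x=0.000000, w=-1.570000:
  k1 = f(0.000000, -1.570000) = -1.554300
  k2 = f(0.185000, -1.857546) = -1.807483
  w ← -1.570000 + 0.37·(-1.807483) = -2.238769
x=0.370000, w=-2.238769:
  k1 = f(0.370000, -2.238769) = -2.090433
  k2 = f(0.555000, -2.625499) = -2.315861
  w ← -2.238769 + 0.37·(-2.315861) = -3.095637
w(0.74) ≈ -3.0956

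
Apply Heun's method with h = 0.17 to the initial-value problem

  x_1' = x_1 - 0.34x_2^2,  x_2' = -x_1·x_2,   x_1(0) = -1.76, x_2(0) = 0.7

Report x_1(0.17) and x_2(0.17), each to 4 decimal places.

Heun on (x_1,x_2): k1 = f(t_n, state_n); k2 = f(t_n + h, state_n + h·k1); state_{n+1} = state_n + (h/2)·(k1 + k2).
0.000000: (-1.760000, 0.700000)
  k1 = (-1.926600, 1.232000)
  predictor → (-2.087522, 0.909440)
  k2 = (-2.368730, 1.898476)
  → (-2.125103, 0.966090)
(x_1(0.17), x_2(0.17)) ≈ (-2.1251, 0.9661)

-2.1251, 0.9661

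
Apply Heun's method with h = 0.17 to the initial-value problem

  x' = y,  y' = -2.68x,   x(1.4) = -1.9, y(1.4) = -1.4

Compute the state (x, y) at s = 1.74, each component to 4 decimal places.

-2.0661, 0.4790

Heun on (x,y): k1 = f(s_n, state_n); k2 = f(s_n + h, state_n + h·k1); state_{n+1} = state_n + (h/2)·(k1 + k2).
1.400000: (-1.900000, -1.400000)
  k1 = (-1.400000, 5.092000)
  predictor → (-2.138000, -0.534360)
  k2 = (-0.534360, 5.729840)
  → (-2.064421, -0.480144)
1.570000: (-2.064421, -0.480144)
  k1 = (-0.480144, 5.532647)
  predictor → (-2.146045, 0.460406)
  k2 = (0.460406, 5.751401)
  → (-2.066098, 0.479000)
(x(1.74), y(1.74)) ≈ (-2.0661, 0.4790)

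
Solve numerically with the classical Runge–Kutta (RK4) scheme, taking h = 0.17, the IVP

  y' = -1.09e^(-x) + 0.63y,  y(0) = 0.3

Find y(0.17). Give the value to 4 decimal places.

RK4: k1 = f(x_n, y_n); k2 = f(x_n + h/2, y_n + (h/2)·k1); k3 = f(x_n + h/2, y_n + (h/2)·k2); k4 = f(x_n + h, y_n + h·k3); y_{n+1} = y_n + (h/6)·(k1 + 2k2 + 2k3 + k4).
x=0.000000, y=0.300000:
  k1 = f(0.000000, 0.300000) = -0.901000
  k2 = f(0.085000, 0.223415) = -0.860427
  k3 = f(0.085000, 0.226864) = -0.858254
  k4 = f(0.170000, 0.154097) = -0.822514
  y ← 0.300000 + (0.17/6)·(k1 + 2k2 + 2k3 + k4) = 0.153775
y(0.17) ≈ 0.1538

0.1538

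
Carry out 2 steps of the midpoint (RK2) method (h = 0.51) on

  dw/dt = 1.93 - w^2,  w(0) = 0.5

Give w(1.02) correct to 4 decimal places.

1.2212

Midpoint: k1 = f(t_n, w_n); k2 = f(t_n + h/2, w_n + (h/2)·k1); w_{n+1} = w_n + h·k2.
t=0.000000, w=0.500000:
  k1 = f(0.000000, 0.500000) = 1.680000
  k2 = f(0.255000, 0.928400) = 1.068073
  w ← 0.500000 + 0.51·1.068073 = 1.044717
t=0.510000, w=1.044717:
  k1 = f(0.510000, 1.044717) = 0.838565
  k2 = f(0.765000, 1.258552) = 0.346048
  w ← 1.044717 + 0.51·0.346048 = 1.221202
w(1.02) ≈ 1.2212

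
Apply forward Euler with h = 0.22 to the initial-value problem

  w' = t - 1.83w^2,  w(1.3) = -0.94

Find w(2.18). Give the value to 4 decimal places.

-1.3049

Euler: w_{n+1} = w_n + h·f(t_n, w_n).
t=1.300000, w=-0.940000: f=-0.316988 → w ← -0.940000 + 0.22·(-0.316988) = -1.009737
t=1.520000, w=-1.009737: f=-0.345812 → w ← -1.009737 + 0.22·(-0.345812) = -1.085816
t=1.740000, w=-1.085816: f=-0.417564 → w ← -1.085816 + 0.22·(-0.417564) = -1.177680
t=1.960000, w=-1.177680: f=-0.578082 → w ← -1.177680 + 0.22·(-0.578082) = -1.304858
w(2.18) ≈ -1.3049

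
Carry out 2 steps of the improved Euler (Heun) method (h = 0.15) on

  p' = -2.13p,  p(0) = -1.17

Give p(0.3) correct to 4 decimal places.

Heun: k1 = f(t_n, p_n); k2 = f(t_n + h, p_n + h·k1); p_{n+1} = p_n + (h/2)·(k1 + k2).
t=0.000000, p=-1.170000:
  k1 = f(0.000000, -1.170000) = 2.492100
  k2 = f(0.150000, -0.796185) = 1.695874
  p ← -1.170000 + (0.15/2)·(2.492100 + 1.695874) = -0.855902
t=0.150000, p=-0.855902:
  k1 = f(0.150000, -0.855902) = 1.823071
  k2 = f(0.300000, -0.582441) = 1.240600
  p ← -0.855902 + (0.15/2)·(1.823071 + 1.240600) = -0.626127
p(0.3) ≈ -0.6261

-0.6261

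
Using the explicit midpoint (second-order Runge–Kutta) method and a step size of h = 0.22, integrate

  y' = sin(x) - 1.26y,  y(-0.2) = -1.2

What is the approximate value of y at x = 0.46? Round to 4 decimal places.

-0.4478

Midpoint: k1 = f(x_n, y_n); k2 = f(x_n + h/2, y_n + (h/2)·k1); y_{n+1} = y_n + h·k2.
x=-0.200000, y=-1.200000:
  k1 = f(-0.200000, -1.200000) = 1.313331
  k2 = f(-0.090000, -1.055534) = 1.240094
  y ← -1.200000 + 0.22·1.240094 = -0.927179
x=0.020000, y=-0.927179:
  k1 = f(0.020000, -0.927179) = 1.188245
  k2 = f(0.130000, -0.796472) = 1.133189
  y ← -0.927179 + 0.22·1.133189 = -0.677878
x=0.240000, y=-0.677878:
  k1 = f(0.240000, -0.677878) = 1.091829
  k2 = f(0.350000, -0.557777) = 1.045696
  y ← -0.677878 + 0.22·1.045696 = -0.447825
y(0.46) ≈ -0.4478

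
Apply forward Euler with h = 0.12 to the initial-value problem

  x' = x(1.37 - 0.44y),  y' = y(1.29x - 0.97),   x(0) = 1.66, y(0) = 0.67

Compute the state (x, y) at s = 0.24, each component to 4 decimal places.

2.1067, 0.8969

Euler on (x,y): x_{n+1} = x_n + h·x', y_{n+1} = y_n + h·y'.
0.000000: (1.660000, 0.670000); f=(1.784832, 0.784838) → (1.874180, 0.764181)
0.120000: (1.874180, 0.764181); f=(1.937453, 1.106298) → (2.106674, 0.896936)
(x(0.24), y(0.24)) ≈ (2.1067, 0.8969)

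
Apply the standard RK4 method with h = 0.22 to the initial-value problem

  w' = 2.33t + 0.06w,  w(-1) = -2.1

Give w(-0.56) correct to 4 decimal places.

-2.9675

RK4: k1 = f(t_n, w_n); k2 = f(t_n + h/2, w_n + (h/2)·k1); k3 = f(t_n + h/2, w_n + (h/2)·k2); k4 = f(t_n + h, w_n + h·k3); w_{n+1} = w_n + (h/6)·(k1 + 2k2 + 2k3 + k4).
t=-1.000000, w=-2.100000:
  k1 = f(-1.000000, -2.100000) = -2.456000
  k2 = f(-0.890000, -2.370160) = -2.215910
  k3 = f(-0.890000, -2.343750) = -2.214325
  k4 = f(-0.780000, -2.587152) = -1.972629
  w ← -2.100000 + (0.22/6)·(k1 + 2k2 + 2k3 + k4) = -2.587267
t=-0.780000, w=-2.587267:
  k1 = f(-0.780000, -2.587267) = -1.972636
  k2 = f(-0.670000, -2.804257) = -1.729355
  k3 = f(-0.670000, -2.777496) = -1.727750
  k4 = f(-0.560000, -2.967372) = -1.482842
  w ← -2.587267 + (0.22/6)·(k1 + 2k2 + 2k3 + k4) = -2.967489
w(-0.56) ≈ -2.9675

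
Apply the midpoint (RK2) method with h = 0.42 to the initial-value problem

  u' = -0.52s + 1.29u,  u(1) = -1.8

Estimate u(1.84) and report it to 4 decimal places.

-6.1184

Midpoint: k1 = f(s_n, u_n); k2 = f(s_n + h/2, u_n + (h/2)·k1); u_{n+1} = u_n + h·k2.
s=1.000000, u=-1.800000:
  k1 = f(1.000000, -1.800000) = -2.842000
  k2 = f(1.210000, -2.396820) = -3.721098
  u ← -1.800000 + 0.42·(-3.721098) = -3.362861
s=1.420000, u=-3.362861:
  k1 = f(1.420000, -3.362861) = -5.076491
  k2 = f(1.630000, -4.428924) = -6.560912
  u ← -3.362861 + 0.42·(-6.560912) = -6.118444
u(1.84) ≈ -6.1184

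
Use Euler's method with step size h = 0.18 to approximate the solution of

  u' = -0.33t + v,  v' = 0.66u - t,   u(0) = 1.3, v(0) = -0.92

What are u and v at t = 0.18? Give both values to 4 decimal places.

Euler on (u,v): u_{n+1} = u_n + h·u', v_{n+1} = v_n + h·v'.
0.000000: (1.300000, -0.920000); f=(-0.920000, 0.858000) → (1.134400, -0.765560)
(u(0.18), v(0.18)) ≈ (1.1344, -0.7656)

1.1344, -0.7656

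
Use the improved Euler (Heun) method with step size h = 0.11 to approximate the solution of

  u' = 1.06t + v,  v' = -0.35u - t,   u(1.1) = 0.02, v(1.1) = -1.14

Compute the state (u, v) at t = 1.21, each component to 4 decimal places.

Heun on (u,v): k1 = f(t_n, state_n); k2 = f(t_n + h, state_n + h·k1); state_{n+1} = state_n + (h/2)·(k1 + k2).
1.100000: (0.020000, -1.140000)
  k1 = (0.026000, -1.107000)
  predictor → (0.022860, -1.261770)
  k2 = (0.020830, -1.218001)
  → (0.022576, -1.267875)
(u(1.21), v(1.21)) ≈ (0.0226, -1.2679)

0.0226, -1.2679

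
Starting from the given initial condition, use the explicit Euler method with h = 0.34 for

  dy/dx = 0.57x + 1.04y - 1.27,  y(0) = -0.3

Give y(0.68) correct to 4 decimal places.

Euler: y_{n+1} = y_n + h·f(x_n, y_n).
x=0.000000, y=-0.300000: f=-1.582000 → y ← -0.300000 + 0.34·(-1.582000) = -0.837880
x=0.340000, y=-0.837880: f=-1.947595 → y ← -0.837880 + 0.34·(-1.947595) = -1.500062
y(0.68) ≈ -1.5001

-1.5001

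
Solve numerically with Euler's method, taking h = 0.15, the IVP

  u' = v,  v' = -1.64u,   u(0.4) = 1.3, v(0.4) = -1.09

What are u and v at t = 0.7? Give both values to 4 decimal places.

Euler on (u,v): u_{n+1} = u_n + h·u', v_{n+1} = v_n + h·v'.
0.400000: (1.300000, -1.090000); f=(-1.090000, -2.132000) → (1.136500, -1.409800)
0.550000: (1.136500, -1.409800); f=(-1.409800, -1.863860) → (0.925030, -1.689379)
(u(0.7), v(0.7)) ≈ (0.9250, -1.6894)

0.9250, -1.6894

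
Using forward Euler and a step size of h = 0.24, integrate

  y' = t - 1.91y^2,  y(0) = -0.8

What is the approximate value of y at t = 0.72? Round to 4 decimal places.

-2.6184

Euler: y_{n+1} = y_n + h·f(t_n, y_n).
t=0.000000, y=-0.800000: f=-1.222400 → y ← -0.800000 + 0.24·(-1.222400) = -1.093376
t=0.240000, y=-1.093376: f=-2.043350 → y ← -1.093376 + 0.24·(-2.043350) = -1.583780
t=0.480000, y=-1.583780: f=-4.310966 → y ← -1.583780 + 0.24·(-4.310966) = -2.618412
y(0.72) ≈ -2.6184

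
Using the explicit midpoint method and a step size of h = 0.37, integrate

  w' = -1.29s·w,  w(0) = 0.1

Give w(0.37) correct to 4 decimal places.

0.0912

Midpoint: k1 = f(s_n, w_n); k2 = f(s_n + h/2, w_n + (h/2)·k1); w_{n+1} = w_n + h·k2.
s=0.000000, w=0.100000:
  k1 = f(0.000000, 0.100000) = 0.000000
  k2 = f(0.185000, 0.100000) = -0.023865
  w ← 0.100000 + 0.37·(-0.023865) = 0.091170
w(0.37) ≈ 0.0912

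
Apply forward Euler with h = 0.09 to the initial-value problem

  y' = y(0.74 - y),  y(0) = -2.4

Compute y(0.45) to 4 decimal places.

-18.3523

Euler: y_{n+1} = y_n + h·f(x_n, y_n).
x=0.000000, y=-2.400000: f=-7.536000 → y ← -2.400000 + 0.09·(-7.536000) = -3.078240
x=0.090000, y=-3.078240: f=-11.753459 → y ← -3.078240 + 0.09·(-11.753459) = -4.136051
x=0.180000, y=-4.136051: f=-20.167598 → y ← -4.136051 + 0.09·(-20.167598) = -5.951135
x=0.270000, y=-5.951135: f=-39.819850 → y ← -5.951135 + 0.09·(-39.819850) = -9.534922
x=0.360000, y=-9.534922: f=-97.970574 → y ← -9.534922 + 0.09·(-97.970574) = -18.352273
y(0.45) ≈ -18.3523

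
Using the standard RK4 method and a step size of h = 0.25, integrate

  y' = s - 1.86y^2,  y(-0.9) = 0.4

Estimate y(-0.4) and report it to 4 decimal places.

RK4: k1 = f(s_n, y_n); k2 = f(s_n + h/2, y_n + (h/2)·k1); k3 = f(s_n + h/2, y_n + (h/2)·k2); k4 = f(s_n + h, y_n + h·k3); y_{n+1} = y_n + (h/6)·(k1 + 2k2 + 2k3 + k4).
s=-0.900000, y=0.400000:
  k1 = f(-0.900000, 0.400000) = -1.197600
  k2 = f(-0.775000, 0.250300) = -0.891529
  k3 = f(-0.775000, 0.288559) = -0.929875
  k4 = f(-0.650000, 0.167531) = -0.702204
  y ← 0.400000 + (0.25/6)·(k1 + 2k2 + 2k3 + k4) = 0.169058
s=-0.650000, y=0.169058:
  k1 = f(-0.650000, 0.169058) = -0.703160
  k2 = f(-0.525000, 0.081163) = -0.537253
  k3 = f(-0.525000, 0.101901) = -0.544314
  k4 = f(-0.400000, 0.032979) = -0.402023
  y ← 0.169058 + (0.25/6)·(k1 + 2k2 + 2k3 + k4) = 0.032878
y(-0.4) ≈ 0.0329

0.0329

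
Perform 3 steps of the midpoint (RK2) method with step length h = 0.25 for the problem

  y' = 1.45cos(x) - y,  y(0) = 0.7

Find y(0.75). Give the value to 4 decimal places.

Midpoint: k1 = f(x_n, y_n); k2 = f(x_n + h/2, y_n + (h/2)·k1); y_{n+1} = y_n + h·k2.
x=0.000000, y=0.700000:
  k1 = f(0.000000, 0.700000) = 0.750000
  k2 = f(0.125000, 0.793750) = 0.644937
  y ← 0.700000 + 0.25·0.644937 = 0.861234
x=0.250000, y=0.861234:
  k1 = f(0.250000, 0.861234) = 0.543689
  k2 = f(0.375000, 0.929195) = 0.420041
  y ← 0.861234 + 0.25·0.420041 = 0.966244
x=0.500000, y=0.966244:
  k1 = f(0.500000, 0.966244) = 0.306250
  k2 = f(0.625000, 1.004526) = 0.171371
  y ← 0.966244 + 0.25·0.171371 = 1.009087
y(0.75) ≈ 1.0091

1.0091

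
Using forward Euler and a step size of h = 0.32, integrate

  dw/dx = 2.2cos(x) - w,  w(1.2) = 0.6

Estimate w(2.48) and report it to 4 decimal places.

Euler: w_{n+1} = w_n + h·f(x_n, w_n).
x=1.200000, w=0.600000: f=0.197187 → w ← 0.600000 + 0.32·0.197187 = 0.663100
x=1.520000, w=0.663100: f=-0.551396 → w ← 0.663100 + 0.32·(-0.551396) = 0.486653
x=1.840000, w=0.486653: f=-1.071774 → w ← 0.486653 + 0.32·(-1.071774) = 0.143686
x=2.160000, w=0.143686: f=-1.366224 → w ← 0.143686 + 0.32·(-1.366224) = -0.293506
w(2.48) ≈ -0.2935

-0.2935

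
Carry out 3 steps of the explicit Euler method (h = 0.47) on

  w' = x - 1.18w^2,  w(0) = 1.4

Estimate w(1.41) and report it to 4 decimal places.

0.7938

Euler: w_{n+1} = w_n + h·f(x_n, w_n).
x=0.000000, w=1.400000: f=-2.312800 → w ← 1.400000 + 0.47·(-2.312800) = 0.312984
x=0.470000, w=0.312984: f=0.354408 → w ← 0.312984 + 0.47·0.354408 = 0.479556
x=0.940000, w=0.479556: f=0.668631 → w ← 0.479556 + 0.47·0.668631 = 0.793812
w(1.41) ≈ 0.7938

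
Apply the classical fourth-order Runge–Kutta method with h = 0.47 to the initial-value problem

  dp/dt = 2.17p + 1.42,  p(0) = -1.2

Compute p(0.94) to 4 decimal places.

RK4: k1 = f(t_n, p_n); k2 = f(t_n + h/2, p_n + (h/2)·k1); k3 = f(t_n + h/2, p_n + (h/2)·k2); k4 = f(t_n + h, p_n + h·k3); p_{n+1} = p_n + (h/6)·(k1 + 2k2 + 2k3 + k4).
t=0.000000, p=-1.200000:
  k1 = f(0.000000, -1.200000) = -1.184000
  k2 = f(0.235000, -1.478240) = -1.787781
  k3 = f(0.235000, -1.620128) = -2.095679
  k4 = f(0.470000, -2.184969) = -3.321383
  p ← -1.200000 + (0.47/6)·(k1 + 2k2 + 2k3 + k4) = -2.161330
t=0.470000, p=-2.161330:
  k1 = f(0.470000, -2.161330) = -3.270087
  k2 = f(0.705000, -2.929801) = -4.937668
  k3 = f(0.705000, -3.321682) = -5.788050
  k4 = f(0.940000, -4.881714) = -9.173319
  p ← -2.161330 + (0.47/6)·(k1 + 2k2 + 2k3 + k4) = -4.816426
p(0.94) ≈ -4.8164

-4.8164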